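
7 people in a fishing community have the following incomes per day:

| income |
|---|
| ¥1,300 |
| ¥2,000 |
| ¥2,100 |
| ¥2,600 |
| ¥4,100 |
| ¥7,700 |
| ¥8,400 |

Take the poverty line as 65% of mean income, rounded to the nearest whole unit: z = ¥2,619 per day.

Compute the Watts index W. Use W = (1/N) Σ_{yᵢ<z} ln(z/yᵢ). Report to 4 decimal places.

0.1712

Poor units: ¥1,300, ¥2,000, ¥2,100, ¥2,600 (q = 4 of N = 7).
Log gaps: ln(2619/1300) = 0.7004; ln(2619/2000) = 0.2696; ln(2619/2100) = 0.2209; ln(2619/2600) = 0.0073.
W = 1.198210 / 7 = 0.1712.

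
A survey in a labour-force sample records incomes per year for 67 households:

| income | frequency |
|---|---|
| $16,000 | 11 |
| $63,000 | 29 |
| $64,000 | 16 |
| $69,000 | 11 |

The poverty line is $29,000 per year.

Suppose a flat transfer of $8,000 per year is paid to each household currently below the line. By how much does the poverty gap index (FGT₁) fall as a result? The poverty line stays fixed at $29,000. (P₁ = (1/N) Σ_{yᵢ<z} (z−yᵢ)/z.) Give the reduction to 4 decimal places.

0.0453

Before: below the line — 11×$16,000; poverty gap index (FGT₁) = 0.073598.
After the $8,000 transfer: below the line — 11×$24,000; poverty gap index (FGT₁) = 0.028307.
Reduction = 0.073598 − 0.028307 = 0.0453.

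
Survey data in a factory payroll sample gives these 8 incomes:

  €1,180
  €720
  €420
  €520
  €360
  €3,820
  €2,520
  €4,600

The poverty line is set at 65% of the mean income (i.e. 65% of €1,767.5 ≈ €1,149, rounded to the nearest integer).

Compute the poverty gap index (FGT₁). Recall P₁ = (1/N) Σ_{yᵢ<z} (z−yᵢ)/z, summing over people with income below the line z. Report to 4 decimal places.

0.2802

Below the line: €360, €420, €520, €720 (q = 4 of N = 8).
Relative gaps: (1149−360)/1149 = 0.6867; (1149−420)/1149 = 0.6345; (1149−520)/1149 = 0.5474; (1149−720)/1149 = 0.3734.
Σ = 2.241950. Dividing by the full population N = 8 gives P₁ = 0.2802.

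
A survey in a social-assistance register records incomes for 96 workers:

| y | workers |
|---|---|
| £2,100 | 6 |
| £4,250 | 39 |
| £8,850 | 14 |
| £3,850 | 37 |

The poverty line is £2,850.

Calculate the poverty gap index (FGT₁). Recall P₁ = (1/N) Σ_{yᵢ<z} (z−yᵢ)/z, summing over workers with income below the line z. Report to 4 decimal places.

Below z: 6×£2,100 (q = 6 of N = 96).
Shortfall ratios: (2850−2100)/2850 = 0.2632 (×6).
Σ = 1.578947. Dividing by the full population N = 96 gives P₁ = 0.0164.

0.0164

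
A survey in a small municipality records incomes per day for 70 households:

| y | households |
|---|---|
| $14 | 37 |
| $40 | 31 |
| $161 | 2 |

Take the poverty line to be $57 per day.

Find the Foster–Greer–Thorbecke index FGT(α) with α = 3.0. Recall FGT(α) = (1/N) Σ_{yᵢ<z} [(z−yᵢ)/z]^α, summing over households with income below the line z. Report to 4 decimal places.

0.2387

Incomes under z: 37×$14, 31×$40 (q = 68 of N = 70).
Normalized shortfalls: (57−14)/57 = 0.7544 (×37); (57−40)/57 = 0.2982 (×31).
Raised to α = 3.0: 0.42932 (×37); 0.02653 (×31).
Sum = 16.707230; FGT(3.0) = 16.707230 / 70 = 0.2387.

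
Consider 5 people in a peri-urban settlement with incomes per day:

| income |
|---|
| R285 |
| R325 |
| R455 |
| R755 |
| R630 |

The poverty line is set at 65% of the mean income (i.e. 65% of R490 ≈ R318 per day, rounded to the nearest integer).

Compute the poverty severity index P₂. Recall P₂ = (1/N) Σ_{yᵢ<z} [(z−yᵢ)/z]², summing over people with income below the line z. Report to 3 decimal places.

Below z: R285 (q = 1 of N = 5).
Gap ratios (z−y)/z: (318−285)/318 = 0.1038.
Squared: 0.0108.
Sum = 0.010769; P₂ = 0.010769 / 5 = 0.002.

0.002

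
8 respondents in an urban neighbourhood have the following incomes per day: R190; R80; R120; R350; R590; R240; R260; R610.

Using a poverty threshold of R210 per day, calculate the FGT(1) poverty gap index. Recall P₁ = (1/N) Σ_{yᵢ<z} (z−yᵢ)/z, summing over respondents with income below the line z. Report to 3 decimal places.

Below the line: R80, R120, R190 (q = 3 of N = 8).
Gap ratios (z−y)/z: (210−80)/210 = 0.6190; (210−120)/210 = 0.4286; (210−190)/210 = 0.0952.
Σ = 1.142857. Dividing by the full population N = 8 gives P₁ = 0.143.

0.143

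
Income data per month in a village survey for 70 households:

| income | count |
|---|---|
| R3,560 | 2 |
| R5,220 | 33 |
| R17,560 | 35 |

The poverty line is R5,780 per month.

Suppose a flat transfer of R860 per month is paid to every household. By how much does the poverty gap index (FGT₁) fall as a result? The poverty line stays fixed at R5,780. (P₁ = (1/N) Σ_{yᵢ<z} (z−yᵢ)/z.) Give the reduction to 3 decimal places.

0.050

Before: below the line — 2×R3,560, 33×R5,220; poverty gap index (FGT₁) = 0.05665.
After the R860 transfer: below the line — 2×R4,420; poverty gap index (FGT₁) = 0.00672.
Reduction = 0.05665 − 0.00672 = 0.050.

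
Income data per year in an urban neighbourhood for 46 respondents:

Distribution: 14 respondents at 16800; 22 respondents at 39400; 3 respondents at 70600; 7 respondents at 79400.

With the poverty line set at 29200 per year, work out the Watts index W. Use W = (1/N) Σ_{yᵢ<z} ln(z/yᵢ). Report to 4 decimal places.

Poor units: 14×16800 (q = 14 of N = 46).
ln(z/y) terms: ln(29200/16800) = 0.5528 (×14).
W = 7.739058 / 46 = 0.1682.

0.1682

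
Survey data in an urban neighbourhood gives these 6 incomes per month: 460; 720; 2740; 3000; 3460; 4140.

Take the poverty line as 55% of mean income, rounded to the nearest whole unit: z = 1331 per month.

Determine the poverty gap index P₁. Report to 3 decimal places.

0.186

Below z: 460, 720 (q = 2 of N = 6).
Relative gaps: (1331−460)/1331 = 0.6544; (1331−720)/1331 = 0.4591.
Σ = 1.113449. Dividing by the full population N = 6 gives P₁ = 0.186.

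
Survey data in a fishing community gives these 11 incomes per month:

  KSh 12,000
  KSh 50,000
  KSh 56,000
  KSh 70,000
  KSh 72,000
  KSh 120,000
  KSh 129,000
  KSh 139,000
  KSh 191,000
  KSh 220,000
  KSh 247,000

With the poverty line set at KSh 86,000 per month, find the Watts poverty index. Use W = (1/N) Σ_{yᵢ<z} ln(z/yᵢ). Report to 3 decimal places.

0.302

Below the line: KSh 12,000, KSh 50,000, KSh 56,000, KSh 70,000, KSh 72,000 (q = 5 of N = 11).
Log shortfalls: ln(86000/12000) = 1.9694; ln(86000/50000) = 0.5423; ln(86000/56000) = 0.4290; ln(86000/70000) = 0.2059; ln(86000/72000) = 0.1777.
W = 3.324294 / 11 = 0.302.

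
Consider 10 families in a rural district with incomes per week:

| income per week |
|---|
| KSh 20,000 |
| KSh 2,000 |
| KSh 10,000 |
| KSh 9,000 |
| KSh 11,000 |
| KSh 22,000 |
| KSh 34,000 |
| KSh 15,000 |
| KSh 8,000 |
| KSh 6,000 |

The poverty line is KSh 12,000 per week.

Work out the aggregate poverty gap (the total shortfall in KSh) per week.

KSh 26,000

Incomes under z: KSh 2,000, KSh 6,000, KSh 8,000, KSh 9,000, KSh 10,000, KSh 11,000 (q = 6 of N = 10).
Individual gaps: 12000−2000 = 10000; 12000−6000 = 6000; 12000−8000 = 4000; 12000−9000 = 3000; 12000−10000 = 2000; 12000−11000 = 1000.
Aggregate gap = KSh 26,000.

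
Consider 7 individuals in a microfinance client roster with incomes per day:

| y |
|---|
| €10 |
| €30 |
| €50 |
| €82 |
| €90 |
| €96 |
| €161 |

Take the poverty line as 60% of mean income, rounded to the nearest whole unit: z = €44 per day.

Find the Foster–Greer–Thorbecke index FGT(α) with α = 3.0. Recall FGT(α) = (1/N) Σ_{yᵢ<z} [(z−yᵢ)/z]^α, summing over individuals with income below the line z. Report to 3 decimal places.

0.071

Incomes under z: €10, €30 (q = 2 of N = 7).
Normalized shortfalls: (44−10)/44 = 0.7727; (44−30)/44 = 0.3182.
Raised to α = 3.0: 0.46140; 0.03221.
Sum = 0.493614; FGT(3.0) = 0.493614 / 7 = 0.071.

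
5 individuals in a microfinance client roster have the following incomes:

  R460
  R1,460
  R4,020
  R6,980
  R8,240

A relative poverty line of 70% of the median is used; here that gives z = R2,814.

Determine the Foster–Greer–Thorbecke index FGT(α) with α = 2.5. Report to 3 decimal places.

0.160

Below z: R460, R1,460 (q = 2 of N = 5).
Gap ratios (z−y)/z: (2814−460)/2814 = 0.8365; (2814−1460)/2814 = 0.4812.
Raised to α = 2.5: 0.64004; 0.16060.
Sum = 0.800635; FGT(2.5) = 0.800635 / 5 = 0.160.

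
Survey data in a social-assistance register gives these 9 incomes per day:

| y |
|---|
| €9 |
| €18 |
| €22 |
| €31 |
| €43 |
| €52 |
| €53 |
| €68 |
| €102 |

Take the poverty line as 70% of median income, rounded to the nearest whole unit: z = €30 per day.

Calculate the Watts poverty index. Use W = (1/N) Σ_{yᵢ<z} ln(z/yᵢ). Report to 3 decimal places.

0.225

Below z: €9, €18, €22 (q = 3 of N = 9).
ln(z/y) terms: ln(30/9) = 1.2040; ln(30/18) = 0.5108; ln(30/22) = 0.3102.
W = 2.024953 / 9 = 0.225.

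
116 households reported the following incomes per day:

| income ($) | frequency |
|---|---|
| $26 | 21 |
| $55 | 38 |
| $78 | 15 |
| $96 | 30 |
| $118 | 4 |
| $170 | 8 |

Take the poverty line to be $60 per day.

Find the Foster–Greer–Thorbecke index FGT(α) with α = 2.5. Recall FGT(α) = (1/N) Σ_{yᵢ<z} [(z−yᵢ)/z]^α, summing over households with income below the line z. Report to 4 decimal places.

Incomes under z: 21×$26, 38×$55 (q = 59 of N = 116).
Normalized shortfalls: (60−26)/60 = 0.5667 (×21); (60−55)/60 = 0.0833 (×38).
Raised to α = 2.5: 0.24172 (×21); 0.00200 (×38).
Sum = 5.152375; FGT(2.5) = 5.152375 / 116 = 0.0444.

0.0444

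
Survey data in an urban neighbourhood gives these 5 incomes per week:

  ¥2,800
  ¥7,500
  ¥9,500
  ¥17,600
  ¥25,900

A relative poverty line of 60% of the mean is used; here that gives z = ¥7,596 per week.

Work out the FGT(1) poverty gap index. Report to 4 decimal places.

0.1288

Poor units: ¥2,800, ¥7,500 (q = 2 of N = 5).
Normalized shortfalls: (7596−2800)/7596 = 0.6314; (7596−7500)/7596 = 0.0126.
Σ = 0.644023. Dividing by the full population N = 5 gives P₁ = 0.1288.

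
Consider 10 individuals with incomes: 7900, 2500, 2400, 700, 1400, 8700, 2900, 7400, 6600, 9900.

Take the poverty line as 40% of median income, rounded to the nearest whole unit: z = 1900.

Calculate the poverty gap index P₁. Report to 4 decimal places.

0.0895

Below z: 700, 1400 (q = 2 of N = 10).
Normalized shortfalls: (1900−700)/1900 = 0.6316; (1900−1400)/1900 = 0.2632.
Σ = 0.894737. Dividing by the full population N = 10 gives P₁ = 0.0895.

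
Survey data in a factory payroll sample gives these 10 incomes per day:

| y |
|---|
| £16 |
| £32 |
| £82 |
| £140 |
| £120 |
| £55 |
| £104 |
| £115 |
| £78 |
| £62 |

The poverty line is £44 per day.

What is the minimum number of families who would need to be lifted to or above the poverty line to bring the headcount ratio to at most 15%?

2 of the 10 families are poor, so H = 2/10 = 0.200.
A headcount ratio of at most 15% allows at most ⌊0.15 × 10⌋ = 1 poor families.
So at least 2 − 1 = 1 must be lifted.

1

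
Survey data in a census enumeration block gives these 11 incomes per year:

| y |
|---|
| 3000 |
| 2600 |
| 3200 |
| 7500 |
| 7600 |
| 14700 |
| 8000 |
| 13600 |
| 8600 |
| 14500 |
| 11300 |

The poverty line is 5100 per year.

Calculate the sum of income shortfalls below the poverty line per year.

Poor units: 2600, 3000, 3200 (q = 3 of N = 11).
Individual gaps: 5100−2600 = 2500; 5100−3000 = 2100; 5100−3200 = 1900.
Aggregate gap = 6500.

6500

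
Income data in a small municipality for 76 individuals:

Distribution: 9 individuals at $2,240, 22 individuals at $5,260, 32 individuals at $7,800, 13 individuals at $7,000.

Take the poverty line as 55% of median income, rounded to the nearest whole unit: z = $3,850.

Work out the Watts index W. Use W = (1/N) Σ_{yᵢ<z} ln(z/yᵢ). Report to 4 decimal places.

0.0641

Below the line: 9×$2,240 (q = 9 of N = 76).
Log gaps: ln(3850/2240) = 0.5416 (×9).
W = 4.874376 / 76 = 0.0641.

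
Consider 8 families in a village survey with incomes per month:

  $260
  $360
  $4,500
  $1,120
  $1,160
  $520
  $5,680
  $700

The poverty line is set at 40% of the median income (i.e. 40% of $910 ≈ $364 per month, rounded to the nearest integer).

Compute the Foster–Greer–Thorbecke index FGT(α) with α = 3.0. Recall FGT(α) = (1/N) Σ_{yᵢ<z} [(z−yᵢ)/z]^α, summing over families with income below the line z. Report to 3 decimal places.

Incomes under z: $260, $360 (q = 2 of N = 8).
Relative gaps: (364−260)/364 = 0.2857; (364−360)/364 = 0.0110.
Raised to α = 3.0: 0.02332; 0.00000.
Sum = 0.023325; FGT(3.0) = 0.023325 / 8 = 0.003.

0.003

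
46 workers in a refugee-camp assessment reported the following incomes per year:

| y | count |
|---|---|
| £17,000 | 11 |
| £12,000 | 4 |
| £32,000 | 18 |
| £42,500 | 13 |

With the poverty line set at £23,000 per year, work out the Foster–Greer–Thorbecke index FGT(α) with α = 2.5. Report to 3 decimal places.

0.022

Below z: 4×£12,000, 11×£17,000 (q = 15 of N = 46).
Relative gaps: (23000−12000)/23000 = 0.4783 (×4); (23000−17000)/23000 = 0.2609 (×11).
Raised to α = 2.5: 0.15818 (×4); 0.03476 (×11).
Sum = 1.015077; FGT(2.5) = 1.015077 / 46 = 0.022.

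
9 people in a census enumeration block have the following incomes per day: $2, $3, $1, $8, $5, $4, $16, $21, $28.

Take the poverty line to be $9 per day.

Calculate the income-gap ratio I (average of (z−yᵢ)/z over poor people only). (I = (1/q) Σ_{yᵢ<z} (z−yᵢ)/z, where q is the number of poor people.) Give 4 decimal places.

Below z: $1, $2, $3, $4, $5, $8 (q = 6 of N = 9).
Shortfall ratios (z−y)/z: 0.8889, 0.7778, 0.6667, 0.5556, 0.4444, 0.1111; sum = 3.444444.
I averages over the q = 6 poor units only: 3.444444 / 6 = 0.5741.

0.5741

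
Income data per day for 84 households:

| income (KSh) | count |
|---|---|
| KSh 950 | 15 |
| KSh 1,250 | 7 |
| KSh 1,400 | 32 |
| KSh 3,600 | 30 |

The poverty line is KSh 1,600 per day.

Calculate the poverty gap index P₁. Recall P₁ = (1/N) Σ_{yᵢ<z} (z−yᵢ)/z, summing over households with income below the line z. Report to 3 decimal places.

Below z: 15×KSh 950, 7×KSh 1,250, 32×KSh 1,400 (q = 54 of N = 84).
Normalized shortfalls: (1600−950)/1600 = 0.4062 (×15); (1600−1250)/1600 = 0.2188 (×7); (1600−1400)/1600 = 0.1250 (×32).
Sum of shortfalls = 11.625000; P₁ averages over all N: 11.625000 / 84 = 0.138.

0.138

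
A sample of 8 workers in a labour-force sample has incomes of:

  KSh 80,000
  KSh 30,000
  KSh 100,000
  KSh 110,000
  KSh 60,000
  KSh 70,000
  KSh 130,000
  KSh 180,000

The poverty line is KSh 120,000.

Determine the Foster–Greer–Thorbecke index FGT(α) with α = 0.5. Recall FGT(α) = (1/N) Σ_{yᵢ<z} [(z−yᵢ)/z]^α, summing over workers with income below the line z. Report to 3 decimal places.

0.437

Below z: KSh 30,000, KSh 60,000, KSh 70,000, KSh 80,000, KSh 100,000, KSh 110,000 (q = 6 of N = 8).
Relative gaps: (120000−30000)/120000 = 0.7500; (120000−60000)/120000 = 0.5000; (120000−70000)/120000 = 0.4167; (120000−80000)/120000 = 0.3333; (120000−100000)/120000 = 0.1667; (120000−110000)/120000 = 0.0833.
Raised to α = 0.5: 0.86603; 0.70711; 0.64550; 0.57735; 0.40825; 0.28868.
Sum = 3.492903; FGT(0.5) = 3.492903 / 8 = 0.437.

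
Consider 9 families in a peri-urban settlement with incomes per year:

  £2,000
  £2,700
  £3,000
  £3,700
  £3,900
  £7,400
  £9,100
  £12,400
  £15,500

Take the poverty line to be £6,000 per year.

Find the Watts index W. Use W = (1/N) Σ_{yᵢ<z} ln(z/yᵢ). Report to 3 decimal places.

Below the line: £2,000, £2,700, £3,000, £3,700, £3,900 (q = 5 of N = 9).
Log gaps: ln(6000/2000) = 1.0986; ln(6000/2700) = 0.7985; ln(6000/3000) = 0.6931; ln(6000/3700) = 0.4834; ln(6000/3900) = 0.4308.
W = 3.504477 / 9 = 0.389.

0.389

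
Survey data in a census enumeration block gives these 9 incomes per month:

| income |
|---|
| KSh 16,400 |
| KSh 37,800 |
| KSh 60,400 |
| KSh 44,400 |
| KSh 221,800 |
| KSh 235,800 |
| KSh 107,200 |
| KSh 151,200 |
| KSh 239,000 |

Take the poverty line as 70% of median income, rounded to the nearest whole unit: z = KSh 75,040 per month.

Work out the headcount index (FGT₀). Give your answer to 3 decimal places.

0.444

4 of the 9 households have income below KSh 75,040.
H = 4/9 = 0.444.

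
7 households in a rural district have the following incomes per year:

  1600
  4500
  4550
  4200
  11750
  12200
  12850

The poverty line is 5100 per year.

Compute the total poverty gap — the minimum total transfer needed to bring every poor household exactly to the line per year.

Below z: 1600, 4200, 4500, 4550 (q = 4 of N = 7).
Individual gaps: 5100−1600 = 3500; 5100−4200 = 900; 5100−4500 = 600; 5100−4550 = 550.
Aggregate gap = 5550.

5550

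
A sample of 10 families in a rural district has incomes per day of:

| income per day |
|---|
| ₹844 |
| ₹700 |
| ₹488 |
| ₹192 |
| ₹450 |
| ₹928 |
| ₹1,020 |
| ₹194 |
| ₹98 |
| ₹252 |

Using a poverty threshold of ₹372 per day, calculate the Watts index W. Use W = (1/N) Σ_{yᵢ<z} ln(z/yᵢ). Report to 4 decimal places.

0.3036

Below z: ₹98, ₹192, ₹194, ₹252 (q = 4 of N = 10).
ln(z/y) terms: ln(372/98) = 1.3339; ln(372/192) = 0.6614; ln(372/194) = 0.6510; ln(372/252) = 0.3895.
W = 3.035825 / 10 = 0.3036.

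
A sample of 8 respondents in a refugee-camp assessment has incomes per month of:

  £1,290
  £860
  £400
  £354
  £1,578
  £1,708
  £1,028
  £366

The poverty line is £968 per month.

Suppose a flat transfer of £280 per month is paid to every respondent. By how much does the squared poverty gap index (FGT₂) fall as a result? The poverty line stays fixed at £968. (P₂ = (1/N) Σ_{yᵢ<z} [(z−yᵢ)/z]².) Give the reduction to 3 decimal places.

Before: below the line — £354, £366, £400, £860; squared poverty gap index (FGT₂) = 0.14323.
After the £280 transfer: below the line — £634, £646, £680; squared poverty gap index (FGT₂) = 0.03978.
Reduction = 0.14323 − 0.03978 = 0.103.

0.103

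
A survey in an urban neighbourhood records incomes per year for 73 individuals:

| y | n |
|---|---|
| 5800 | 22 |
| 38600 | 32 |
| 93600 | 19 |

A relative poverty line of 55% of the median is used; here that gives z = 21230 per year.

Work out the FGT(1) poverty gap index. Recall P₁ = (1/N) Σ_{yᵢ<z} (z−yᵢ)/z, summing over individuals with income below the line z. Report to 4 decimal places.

Below the line: 22×5800 (q = 22 of N = 73).
Shortfall ratios: (21230−5800)/21230 = 0.7268 (×22).
Sum of shortfalls = 15.989637; P₁ averages over all N: 15.989637 / 73 = 0.2190.

0.2190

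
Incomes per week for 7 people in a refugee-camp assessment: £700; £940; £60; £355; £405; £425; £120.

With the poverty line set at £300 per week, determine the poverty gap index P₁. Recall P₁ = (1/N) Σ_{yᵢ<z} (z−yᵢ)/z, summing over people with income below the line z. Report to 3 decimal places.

Incomes under z: £60, £120 (q = 2 of N = 7).
Normalized shortfalls: (300−60)/300 = 0.8000; (300−120)/300 = 0.6000.
Sum of shortfalls = 1.400000; P₁ averages over all N: 1.400000 / 7 = 0.200.

0.200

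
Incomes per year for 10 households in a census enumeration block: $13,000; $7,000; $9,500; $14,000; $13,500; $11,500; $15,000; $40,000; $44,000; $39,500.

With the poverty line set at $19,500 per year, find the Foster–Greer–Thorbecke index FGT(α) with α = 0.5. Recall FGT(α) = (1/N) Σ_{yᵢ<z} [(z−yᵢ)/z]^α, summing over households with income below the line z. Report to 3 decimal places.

Below the line: $7,000, $9,500, $11,500, $13,000, $13,500, $14,000, $15,000 (q = 7 of N = 10).
Normalized shortfalls: (19500−7000)/19500 = 0.6410; (19500−9500)/19500 = 0.5128; (19500−11500)/19500 = 0.4103; (19500−13000)/19500 = 0.3333; (19500−13500)/19500 = 0.3077; (19500−14000)/19500 = 0.2821; (19500−15000)/19500 = 0.2308.
Raised to α = 0.5: 0.80064; 0.71611; 0.64051; 0.57735; 0.55470; 0.53109; 0.48038.
Sum = 4.300788; FGT(0.5) = 4.300788 / 10 = 0.430.

0.430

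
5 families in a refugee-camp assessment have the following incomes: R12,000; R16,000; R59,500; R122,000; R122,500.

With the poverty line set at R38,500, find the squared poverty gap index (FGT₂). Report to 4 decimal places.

Below z: R12,000, R16,000 (q = 2 of N = 5).
Normalized shortfalls: (38500−12000)/38500 = 0.6883; (38500−16000)/38500 = 0.5844.
Squared: 0.4738; 0.3415.
Sum = 0.815315; P₂ = 0.815315 / 5 = 0.1631.

0.1631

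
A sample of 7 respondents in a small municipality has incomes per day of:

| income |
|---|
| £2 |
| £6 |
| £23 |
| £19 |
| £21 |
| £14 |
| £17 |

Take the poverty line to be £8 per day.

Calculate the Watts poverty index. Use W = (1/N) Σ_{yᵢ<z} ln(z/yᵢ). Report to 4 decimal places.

Below z: £2, £6 (q = 2 of N = 7).
Log gaps: ln(8/2) = 1.3863; ln(8/6) = 0.2877.
W = 1.673976 / 7 = 0.2391.

0.2391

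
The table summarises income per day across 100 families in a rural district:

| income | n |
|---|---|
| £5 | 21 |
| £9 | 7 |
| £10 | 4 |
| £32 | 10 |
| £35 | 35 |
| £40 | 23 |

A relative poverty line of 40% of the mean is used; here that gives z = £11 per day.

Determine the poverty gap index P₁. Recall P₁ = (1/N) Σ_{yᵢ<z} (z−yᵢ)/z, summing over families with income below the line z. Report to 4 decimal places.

0.1309

Poor units: 21×£5, 7×£9, 4×£10 (q = 32 of N = 100).
Shortfall ratios: (11−5)/11 = 0.5455 (×21); (11−9)/11 = 0.1818 (×7); (11−10)/11 = 0.0909 (×4).
Sum of shortfalls = 13.090909; P₁ averages over all N: 13.090909 / 100 = 0.1309.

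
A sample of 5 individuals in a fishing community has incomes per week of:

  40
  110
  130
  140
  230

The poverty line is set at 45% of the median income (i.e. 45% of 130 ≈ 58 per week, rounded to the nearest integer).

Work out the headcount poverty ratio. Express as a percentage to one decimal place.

20.0%

1 of the 5 individuals have income below 58.
H = 1/5 = 20.0%.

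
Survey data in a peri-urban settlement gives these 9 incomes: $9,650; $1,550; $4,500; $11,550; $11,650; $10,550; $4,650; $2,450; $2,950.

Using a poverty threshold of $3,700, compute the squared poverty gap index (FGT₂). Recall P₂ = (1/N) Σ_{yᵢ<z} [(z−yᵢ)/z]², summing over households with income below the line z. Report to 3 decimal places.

0.055

Below the line: $1,550, $2,450, $2,950 (q = 3 of N = 9).
Relative gaps: (3700−1550)/3700 = 0.5811; (3700−2450)/3700 = 0.3378; (3700−2950)/3700 = 0.2027.
Squared: 0.3377; 0.1141; 0.0411.
Sum = 0.492878; P₂ = 0.492878 / 9 = 0.055.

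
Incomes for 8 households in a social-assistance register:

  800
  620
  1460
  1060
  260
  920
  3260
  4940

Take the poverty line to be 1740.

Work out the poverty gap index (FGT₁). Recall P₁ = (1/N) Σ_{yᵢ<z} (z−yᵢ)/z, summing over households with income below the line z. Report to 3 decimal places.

0.382

Below the line: 260, 620, 800, 920, 1060, 1460 (q = 6 of N = 8).
Relative gaps: (1740−260)/1740 = 0.8506; (1740−620)/1740 = 0.6437; (1740−800)/1740 = 0.5402; (1740−920)/1740 = 0.4713; (1740−1060)/1740 = 0.3908; (1740−1460)/1740 = 0.1609.
Σ = 3.057471. Dividing by the full population N = 8 gives P₁ = 0.382.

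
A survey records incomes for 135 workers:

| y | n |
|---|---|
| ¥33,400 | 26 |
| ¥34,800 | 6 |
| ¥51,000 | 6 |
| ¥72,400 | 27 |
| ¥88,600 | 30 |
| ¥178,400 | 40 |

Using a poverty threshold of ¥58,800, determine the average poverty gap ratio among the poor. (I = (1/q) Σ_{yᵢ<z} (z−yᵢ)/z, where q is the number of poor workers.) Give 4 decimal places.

Poor units: 26×¥33,400, 6×¥34,800, 6×¥51,000 (q = 38 of N = 135).
Relative gaps: 0.4320 (×26), 0.4082 (×6), 0.1327 (×6); sum = 14.476190.
The income-gap ratio divides by q (the poor only): 14.476190 / 38 = 0.3810.

0.3810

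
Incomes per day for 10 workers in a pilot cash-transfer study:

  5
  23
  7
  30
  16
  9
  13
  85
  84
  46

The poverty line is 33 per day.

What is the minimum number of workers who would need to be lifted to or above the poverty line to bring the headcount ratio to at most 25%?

Currently q = 7 of N = 10 are below the line (H = 0.700).
A headcount ratio of at most 25% allows at most ⌊0.25 × 10⌋ = 2 poor workers.
So at least 7 − 2 = 5 must be lifted.

5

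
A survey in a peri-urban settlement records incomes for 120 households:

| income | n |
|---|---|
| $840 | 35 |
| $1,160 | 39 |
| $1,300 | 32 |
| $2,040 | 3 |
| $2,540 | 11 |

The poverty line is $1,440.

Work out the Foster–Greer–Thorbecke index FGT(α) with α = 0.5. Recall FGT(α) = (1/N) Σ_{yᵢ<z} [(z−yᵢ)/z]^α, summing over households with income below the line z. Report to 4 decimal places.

0.4147

Below the line: 35×$840, 39×$1,160, 32×$1,300 (q = 106 of N = 120).
Gap ratios (z−y)/z: (1440−840)/1440 = 0.4167 (×35); (1440−1160)/1440 = 0.1944 (×39); (1440−1300)/1440 = 0.0972 (×32).
Raised to α = 0.5: 0.64550 (×35); 0.44096 (×39); 0.31180 (×32).
Sum = 49.767539; FGT(0.5) = 49.767539 / 120 = 0.4147.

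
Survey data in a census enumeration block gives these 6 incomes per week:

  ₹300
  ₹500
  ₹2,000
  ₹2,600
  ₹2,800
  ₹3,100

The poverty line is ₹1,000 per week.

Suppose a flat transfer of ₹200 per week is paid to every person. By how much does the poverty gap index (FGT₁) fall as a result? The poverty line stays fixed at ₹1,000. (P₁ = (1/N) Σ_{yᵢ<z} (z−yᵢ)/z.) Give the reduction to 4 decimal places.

Before: below the line — ₹300, ₹500; poverty gap index (FGT₁) = 0.200000.
After the ₹200 transfer: below the line — ₹500, ₹700; poverty gap index (FGT₁) = 0.133333.
Reduction = 0.200000 − 0.133333 = 0.0667.

0.0667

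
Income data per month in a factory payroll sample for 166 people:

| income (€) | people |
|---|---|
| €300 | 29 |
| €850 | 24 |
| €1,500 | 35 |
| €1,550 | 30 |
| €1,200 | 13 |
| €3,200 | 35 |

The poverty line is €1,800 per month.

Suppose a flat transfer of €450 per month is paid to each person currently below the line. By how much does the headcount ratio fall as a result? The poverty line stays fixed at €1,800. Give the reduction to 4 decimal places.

Before: below the line — 29×€300, 24×€850, 13×€1,200, 35×€1,500, 30×€1,550; headcount ratio = 0.789157.
After the €450 transfer: below the line — 29×€750, 24×€1,300, 13×€1,650; headcount ratio = 0.397590.
Reduction = 0.789157 − 0.397590 = 0.3916.

0.3916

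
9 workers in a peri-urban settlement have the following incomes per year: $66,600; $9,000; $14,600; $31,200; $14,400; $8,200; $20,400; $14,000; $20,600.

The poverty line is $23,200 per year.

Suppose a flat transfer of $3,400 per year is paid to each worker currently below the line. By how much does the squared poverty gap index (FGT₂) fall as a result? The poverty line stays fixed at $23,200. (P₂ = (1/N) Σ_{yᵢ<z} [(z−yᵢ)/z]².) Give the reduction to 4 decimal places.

0.0694

Before: below the line — $8,200, $9,000, $14,000, $14,400, $14,600, $20,400, $20,600; squared poverty gap index (FGT₂) = 0.139814.
After the $3,400 transfer: below the line — $11,600, $12,400, $17,400, $17,800, $18,000; squared poverty gap index (FGT₂) = 0.070402.
Reduction = 0.139814 − 0.070402 = 0.0694.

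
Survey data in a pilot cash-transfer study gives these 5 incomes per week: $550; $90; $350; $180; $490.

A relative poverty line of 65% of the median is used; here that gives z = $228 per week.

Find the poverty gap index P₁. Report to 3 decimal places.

Below z: $90, $180 (q = 2 of N = 5).
Relative gaps: (228−90)/228 = 0.6053; (228−180)/228 = 0.2105.
Sum of shortfalls = 0.815789; P₁ averages over all N: 0.815789 / 5 = 0.163.

0.163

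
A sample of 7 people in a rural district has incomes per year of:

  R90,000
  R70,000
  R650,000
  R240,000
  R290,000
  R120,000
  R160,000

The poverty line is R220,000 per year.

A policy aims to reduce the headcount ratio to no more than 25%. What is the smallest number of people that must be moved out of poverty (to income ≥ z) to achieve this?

3

4 of the 7 people are poor, so H = 4/7 = 0.571.
A headcount ratio of at most 25% allows at most ⌊0.25 × 7⌋ = 1 poor people.
So at least 4 − 1 = 3 must be lifted.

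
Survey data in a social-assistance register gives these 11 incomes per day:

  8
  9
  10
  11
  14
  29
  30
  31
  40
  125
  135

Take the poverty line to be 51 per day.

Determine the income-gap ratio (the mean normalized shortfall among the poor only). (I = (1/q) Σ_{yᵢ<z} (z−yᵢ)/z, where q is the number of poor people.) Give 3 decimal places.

0.603

Incomes under z: 8, 9, 10, 11, 14, 29, 30, 31, 40 (q = 9 of N = 11).
Shortfall ratios (z−y)/z: 0.8431, 0.8235, 0.8039, 0.7843, 0.7255, 0.4314, 0.4118, 0.3922, 0.2157; sum = 5.431373.
I averages over the q = 9 poor units only: 5.431373 / 9 = 0.603.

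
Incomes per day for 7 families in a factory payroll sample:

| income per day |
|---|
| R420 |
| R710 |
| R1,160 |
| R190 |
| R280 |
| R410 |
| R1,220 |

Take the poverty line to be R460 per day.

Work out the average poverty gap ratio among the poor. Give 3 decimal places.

Below z: R190, R280, R410, R420 (q = 4 of N = 7).
Shortfall ratios (z−y)/z: 0.5870, 0.3913, 0.1087, 0.0870; sum = 1.173913.
I averages over the q = 4 poor units only: 1.173913 / 4 = 0.293.

0.293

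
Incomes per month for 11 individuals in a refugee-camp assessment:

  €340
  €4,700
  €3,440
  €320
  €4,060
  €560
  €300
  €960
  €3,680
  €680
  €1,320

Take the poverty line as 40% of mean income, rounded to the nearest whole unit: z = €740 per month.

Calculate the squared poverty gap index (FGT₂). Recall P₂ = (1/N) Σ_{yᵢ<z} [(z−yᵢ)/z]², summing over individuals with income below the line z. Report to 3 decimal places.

0.094

Below the line: €300, €320, €340, €560, €680 (q = 5 of N = 11).
Gap ratios (z−y)/z: (740−300)/740 = 0.5946; (740−320)/740 = 0.5676; (740−340)/740 = 0.5405; (740−560)/740 = 0.2432; (740−680)/740 = 0.0811.
Squared: 0.3535; 0.3221; 0.2922; 0.0592; 0.0066.
Sum = 1.033601; P₂ = 1.033601 / 11 = 0.094.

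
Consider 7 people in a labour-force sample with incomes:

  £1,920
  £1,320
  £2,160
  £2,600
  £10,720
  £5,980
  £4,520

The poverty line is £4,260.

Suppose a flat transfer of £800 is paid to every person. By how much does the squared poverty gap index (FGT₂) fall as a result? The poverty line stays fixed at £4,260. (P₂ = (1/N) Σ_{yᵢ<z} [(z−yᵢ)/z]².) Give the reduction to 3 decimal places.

0.094

Before: below the line — £1,320, £1,920, £2,160, £2,600; squared poverty gap index (FGT₂) = 0.16755.
After the £800 transfer: below the line — £2,120, £2,720, £2,960, £3,400; squared poverty gap index (FGT₂) = 0.07385.
Reduction = 0.16755 − 0.07385 = 0.094.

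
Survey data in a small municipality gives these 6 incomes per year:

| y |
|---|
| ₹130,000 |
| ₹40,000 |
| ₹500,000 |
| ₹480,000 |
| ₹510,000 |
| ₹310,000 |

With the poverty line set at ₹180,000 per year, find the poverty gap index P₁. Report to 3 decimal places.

Below the line: ₹40,000, ₹130,000 (q = 2 of N = 6).
Relative gaps: (180000−40000)/180000 = 0.7778; (180000−130000)/180000 = 0.2778.
Sum of shortfalls = 1.055556; P₁ averages over all N: 1.055556 / 6 = 0.176.

0.176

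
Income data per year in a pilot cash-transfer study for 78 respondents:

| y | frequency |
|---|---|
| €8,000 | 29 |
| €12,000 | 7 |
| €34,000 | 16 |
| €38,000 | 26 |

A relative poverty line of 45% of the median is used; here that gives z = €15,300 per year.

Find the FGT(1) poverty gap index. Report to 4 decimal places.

0.1967

Incomes under z: 29×€8,000, 7×€12,000 (q = 36 of N = 78).
Relative gaps: (15300−8000)/15300 = 0.4771 (×29); (15300−12000)/15300 = 0.2157 (×7).
Σ = 15.346405. Dividing by the full population N = 78 gives P₁ = 0.1967.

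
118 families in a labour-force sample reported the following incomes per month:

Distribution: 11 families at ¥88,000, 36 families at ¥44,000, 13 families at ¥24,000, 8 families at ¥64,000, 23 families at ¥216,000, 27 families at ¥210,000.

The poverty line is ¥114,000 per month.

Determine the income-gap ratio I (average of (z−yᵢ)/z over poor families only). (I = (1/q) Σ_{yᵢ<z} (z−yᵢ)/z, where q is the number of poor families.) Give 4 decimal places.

Poor units: 13×¥24,000, 36×¥44,000, 8×¥64,000, 11×¥88,000 (q = 68 of N = 118).
Relative gaps: 0.7895 (×13), 0.6140 (×36), 0.4386 (×8), 0.2281 (×11); sum = 38.385965.
The income-gap ratio divides by q (the poor only): 38.385965 / 68 = 0.5645.

0.5645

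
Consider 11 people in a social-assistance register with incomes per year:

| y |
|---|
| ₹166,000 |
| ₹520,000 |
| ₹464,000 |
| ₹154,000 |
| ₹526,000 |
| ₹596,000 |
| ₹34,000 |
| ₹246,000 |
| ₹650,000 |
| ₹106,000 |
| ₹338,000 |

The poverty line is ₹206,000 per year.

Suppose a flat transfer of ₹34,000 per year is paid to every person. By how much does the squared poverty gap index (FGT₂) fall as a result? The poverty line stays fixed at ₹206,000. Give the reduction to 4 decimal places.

Before: below the line — ₹34,000, ₹106,000, ₹154,000, ₹166,000; squared poverty gap index (FGT₂) = 0.094020.
After the ₹34,000 transfer: below the line — ₹68,000, ₹140,000, ₹188,000, ₹200,000; squared poverty gap index (FGT₂) = 0.050900.
Reduction = 0.094020 − 0.050900 = 0.0431.

0.0431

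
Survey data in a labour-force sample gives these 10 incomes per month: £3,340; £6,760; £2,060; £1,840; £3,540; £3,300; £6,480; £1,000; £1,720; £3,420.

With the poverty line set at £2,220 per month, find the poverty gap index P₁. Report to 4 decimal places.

0.1018

Incomes under z: £1,000, £1,720, £1,840, £2,060 (q = 4 of N = 10).
Normalized shortfalls: (2220−1000)/2220 = 0.5495; (2220−1720)/2220 = 0.2252; (2220−1840)/2220 = 0.1712; (2220−2060)/2220 = 0.0721.
Σ = 1.018018. Dividing by the full population N = 10 gives P₁ = 0.1018.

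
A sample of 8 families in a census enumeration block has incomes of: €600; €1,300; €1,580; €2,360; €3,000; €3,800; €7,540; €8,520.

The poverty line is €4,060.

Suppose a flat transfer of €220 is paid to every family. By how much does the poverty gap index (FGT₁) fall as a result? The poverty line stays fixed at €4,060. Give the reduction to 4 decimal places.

Before: below the line — €600, €1,300, €1,580, €2,360, €3,000, €3,800; poverty gap index (FGT₁) = 0.360837.
After the €220 transfer: below the line — €820, €1,520, €1,800, €2,580, €3,220, €4,020; poverty gap index (FGT₁) = 0.320197.
Reduction = 0.360837 − 0.320197 = 0.0406.

0.0406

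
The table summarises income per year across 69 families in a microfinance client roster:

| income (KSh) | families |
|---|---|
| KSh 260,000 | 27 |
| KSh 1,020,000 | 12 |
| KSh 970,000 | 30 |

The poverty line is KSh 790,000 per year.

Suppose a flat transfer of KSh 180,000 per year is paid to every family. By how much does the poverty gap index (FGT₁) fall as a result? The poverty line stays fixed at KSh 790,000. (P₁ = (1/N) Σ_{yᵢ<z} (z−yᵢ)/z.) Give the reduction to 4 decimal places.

Before: below the line — 27×KSh 260,000; poverty gap index (FGT₁) = 0.262521.
After the KSh 180,000 transfer: below the line — 27×KSh 440,000; poverty gap index (FGT₁) = 0.173363.
Reduction = 0.262521 − 0.173363 = 0.0892.

0.0892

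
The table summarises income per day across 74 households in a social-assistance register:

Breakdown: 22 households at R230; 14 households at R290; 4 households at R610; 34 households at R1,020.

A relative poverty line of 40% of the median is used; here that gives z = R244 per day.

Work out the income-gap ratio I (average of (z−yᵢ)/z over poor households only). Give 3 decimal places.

Below z: 22×R230 (q = 22 of N = 74).
Relative gaps: 0.0574 (×22); sum = 1.262295.
The income-gap ratio divides by q (the poor only): 1.262295 / 22 = 0.057.

0.057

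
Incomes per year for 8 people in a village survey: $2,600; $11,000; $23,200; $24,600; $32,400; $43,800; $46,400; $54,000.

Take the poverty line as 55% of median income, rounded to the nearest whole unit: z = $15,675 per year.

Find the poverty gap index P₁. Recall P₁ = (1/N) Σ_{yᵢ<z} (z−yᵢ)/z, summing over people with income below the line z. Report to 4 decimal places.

Incomes under z: $2,600, $11,000 (q = 2 of N = 8).
Relative gaps: (15675−2600)/15675 = 0.8341; (15675−11000)/15675 = 0.2982.
Sum of shortfalls = 1.132376; P₁ averages over all N: 1.132376 / 8 = 0.1415.

0.1415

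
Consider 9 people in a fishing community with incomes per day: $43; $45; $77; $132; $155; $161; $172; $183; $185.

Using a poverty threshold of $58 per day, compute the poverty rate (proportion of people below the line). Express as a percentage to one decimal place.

22.2%

2 of the 9 people have income below $58.
H = 2/9 = 22.2%.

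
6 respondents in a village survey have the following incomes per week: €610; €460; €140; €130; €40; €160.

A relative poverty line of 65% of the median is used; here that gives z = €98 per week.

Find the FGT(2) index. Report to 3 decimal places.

0.058

Poor units: €40 (q = 1 of N = 6).
Normalized shortfalls: (98−40)/98 = 0.5918.
Squared: 0.3503.
Sum = 0.350271; P₂ = 0.350271 / 6 = 0.058.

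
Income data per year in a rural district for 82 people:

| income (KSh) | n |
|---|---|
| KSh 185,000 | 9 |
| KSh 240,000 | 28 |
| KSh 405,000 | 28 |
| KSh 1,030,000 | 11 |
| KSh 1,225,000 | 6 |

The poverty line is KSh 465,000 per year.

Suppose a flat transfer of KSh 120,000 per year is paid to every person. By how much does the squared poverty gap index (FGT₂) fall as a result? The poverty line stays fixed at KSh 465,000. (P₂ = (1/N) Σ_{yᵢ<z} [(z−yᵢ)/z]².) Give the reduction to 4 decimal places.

Before: below the line — 9×KSh 185,000, 28×KSh 240,000, 28×KSh 405,000; squared poverty gap index (FGT₂) = 0.125428.
After the KSh 120,000 transfer: below the line — 9×KSh 305,000, 28×KSh 360,000; squared poverty gap index (FGT₂) = 0.030405.
Reduction = 0.125428 − 0.030405 = 0.0950.

0.0950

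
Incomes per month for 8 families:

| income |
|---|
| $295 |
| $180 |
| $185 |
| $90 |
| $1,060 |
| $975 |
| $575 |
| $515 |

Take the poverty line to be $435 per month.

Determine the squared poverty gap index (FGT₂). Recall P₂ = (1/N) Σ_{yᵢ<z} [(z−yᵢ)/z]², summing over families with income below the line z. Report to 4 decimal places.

Below the line: $90, $180, $185, $295 (q = 4 of N = 8).
Relative gaps: (435−90)/435 = 0.7931; (435−180)/435 = 0.5862; (435−185)/435 = 0.5747; (435−295)/435 = 0.3218.
Squared: 0.6290; 0.3436; 0.3303; 0.1036.
Sum = 1.406527; P₂ = 1.406527 / 8 = 0.1758.

0.1758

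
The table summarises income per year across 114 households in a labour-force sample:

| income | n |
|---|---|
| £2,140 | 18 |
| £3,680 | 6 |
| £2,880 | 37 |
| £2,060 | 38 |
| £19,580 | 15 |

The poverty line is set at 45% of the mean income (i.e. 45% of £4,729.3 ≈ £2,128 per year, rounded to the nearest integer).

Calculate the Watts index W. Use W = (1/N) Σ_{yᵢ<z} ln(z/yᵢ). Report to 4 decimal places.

Poor units: 38×£2,060 (q = 38 of N = 114).
ln(z/y) terms: ln(2128/2060) = 0.0325 (×38).
W = 1.234110 / 114 = 0.0108.

0.0108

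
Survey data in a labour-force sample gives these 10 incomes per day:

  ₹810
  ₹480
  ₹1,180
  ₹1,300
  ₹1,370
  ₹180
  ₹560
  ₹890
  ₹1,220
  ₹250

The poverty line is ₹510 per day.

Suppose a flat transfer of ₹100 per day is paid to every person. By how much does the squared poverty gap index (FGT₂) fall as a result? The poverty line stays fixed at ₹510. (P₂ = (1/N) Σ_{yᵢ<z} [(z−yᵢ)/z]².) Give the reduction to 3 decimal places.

Before: below the line — ₹180, ₹250, ₹480; squared poverty gap index (FGT₂) = 0.06820.
After the ₹100 transfer: below the line — ₹280, ₹350; squared poverty gap index (FGT₂) = 0.03018.
Reduction = 0.06820 − 0.03018 = 0.038.

0.038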